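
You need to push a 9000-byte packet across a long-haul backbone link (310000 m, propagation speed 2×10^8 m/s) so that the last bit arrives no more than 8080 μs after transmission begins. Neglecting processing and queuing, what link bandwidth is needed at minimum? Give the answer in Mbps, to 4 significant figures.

L = 72000 bits.
Propagation delay = 310000 / 200000000 = 1550 μs.
Transmission budget = 8080 − 1550 = 6530 μs.
R ≥ L / t_tx = 72000 bits / 0.00653 s = 11.03 Mbps.

11.03 Mbps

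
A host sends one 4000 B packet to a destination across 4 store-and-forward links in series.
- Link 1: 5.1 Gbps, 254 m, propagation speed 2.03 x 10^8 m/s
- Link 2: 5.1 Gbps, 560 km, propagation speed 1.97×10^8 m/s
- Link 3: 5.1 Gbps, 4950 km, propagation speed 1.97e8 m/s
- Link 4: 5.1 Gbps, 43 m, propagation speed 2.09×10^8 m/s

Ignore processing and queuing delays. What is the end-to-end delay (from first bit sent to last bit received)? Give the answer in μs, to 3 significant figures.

L = 4000 × 8 = 32000 bits.
Transmission delay per hop = L/R = 32000/5100000000 = 6.27451 μs; 4 hops → 25.098 μs.
Propagation delays (d/s per hop): 1.25123, 2842.64, 25126.9, 0.205742 μs; sum = 27971 μs.
End-to-end = 28000 μs.

28000 μs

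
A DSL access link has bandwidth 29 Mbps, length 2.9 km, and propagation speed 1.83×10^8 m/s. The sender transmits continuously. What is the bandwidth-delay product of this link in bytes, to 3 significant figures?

Propagation delay = 2900 / 183000000 = 1.5847e-05 s.
BDP = R × t_prop = 29000000 × 1.5847e-05 = 459.563 bits.
In bytes: 459.563/8 = 57.4 bytes.

57.4 bytes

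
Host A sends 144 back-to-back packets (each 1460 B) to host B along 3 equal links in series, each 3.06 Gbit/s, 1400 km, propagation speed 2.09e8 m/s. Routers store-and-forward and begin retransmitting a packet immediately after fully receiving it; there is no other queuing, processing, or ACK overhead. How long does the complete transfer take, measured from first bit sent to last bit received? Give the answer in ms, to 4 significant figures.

Per-hop transmission t_tx = L/R = 11680/3060000000 = 0.00381699 ms.
Per-hop propagation t_prop = 1400000/209000000 = 6.69856 ms.
Pipeline fill: first packet needs 3·t_tx to clear all hops; remaining 143 packets each add one t_tx.
Total = (3+144-1)·t_tx + 3·t_prop = 146·0.00381699 + 3·6.69856 = 20.65 ms.

20.65 ms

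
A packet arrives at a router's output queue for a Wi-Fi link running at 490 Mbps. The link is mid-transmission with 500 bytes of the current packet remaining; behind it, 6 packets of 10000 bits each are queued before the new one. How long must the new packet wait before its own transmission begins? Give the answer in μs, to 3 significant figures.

131 μs

Each queued packet: L/R = 10000/490000000 = 20.4082 μs.
6 queued → 122.449 μs.
Plus remaining 4000 bits of current packet: 8.16327 μs.
Queuing delay = 131 μs.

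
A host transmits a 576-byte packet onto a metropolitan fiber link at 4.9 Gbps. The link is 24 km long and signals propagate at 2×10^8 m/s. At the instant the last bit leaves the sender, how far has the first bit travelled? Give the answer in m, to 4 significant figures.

188.1 m

t_tx = L/R = 4608/4900000000 = 9.40408e-07 s.
Distance = s × t_tx = 200000000 × 9.40408e-07 = 188.1 m.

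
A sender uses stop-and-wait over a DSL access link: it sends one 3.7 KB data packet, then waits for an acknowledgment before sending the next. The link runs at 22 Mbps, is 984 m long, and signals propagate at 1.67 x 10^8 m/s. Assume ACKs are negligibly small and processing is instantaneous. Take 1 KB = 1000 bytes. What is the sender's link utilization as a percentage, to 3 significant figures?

t_tx = L/R = 29600/22000000 = 0.00134545 s.
t_prop = 984/167000000 = 5.89222e-06 s; RTT = 1.17844e-05 s.
Cycle = t_tx + RTT = 0.00135724 s.
Utilization = t_tx / cycle = 0.00134545/0.00135724 = 99.1 %.

99.1 %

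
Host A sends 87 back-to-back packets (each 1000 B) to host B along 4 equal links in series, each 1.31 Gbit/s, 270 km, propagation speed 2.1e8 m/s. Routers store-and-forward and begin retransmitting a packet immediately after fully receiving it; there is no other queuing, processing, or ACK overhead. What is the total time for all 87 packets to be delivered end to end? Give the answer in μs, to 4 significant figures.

Per-hop transmission t_tx = L/R = 8000/1310000000 = 6.10687 μs.
Per-hop propagation t_prop = 270000/210000000 = 1285.71 μs.
Pipeline fill: first packet needs 4·t_tx to clear all hops; remaining 86 packets each add one t_tx.
Total = (4+87-1)·t_tx + 4·t_prop = 90·6.10687 + 4·1285.71 = 5692 μs.

5692 μs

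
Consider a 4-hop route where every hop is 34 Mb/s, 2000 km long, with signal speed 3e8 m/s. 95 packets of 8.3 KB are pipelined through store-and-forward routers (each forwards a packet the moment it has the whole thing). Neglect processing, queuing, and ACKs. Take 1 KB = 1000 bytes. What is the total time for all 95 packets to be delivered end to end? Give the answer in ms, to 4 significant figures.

Per-hop transmission t_tx = L/R = 66400/34000000 = 1.95294 ms.
Per-hop propagation t_prop = 2000000/300000000 = 6.66667 ms.
Pipeline fill: first packet needs 4·t_tx to clear all hops; remaining 94 packets each add one t_tx.
Total = (4+95-1)·t_tx + 4·t_prop = 98·1.95294 + 4·6.66667 = 218.1 ms.

218.1 ms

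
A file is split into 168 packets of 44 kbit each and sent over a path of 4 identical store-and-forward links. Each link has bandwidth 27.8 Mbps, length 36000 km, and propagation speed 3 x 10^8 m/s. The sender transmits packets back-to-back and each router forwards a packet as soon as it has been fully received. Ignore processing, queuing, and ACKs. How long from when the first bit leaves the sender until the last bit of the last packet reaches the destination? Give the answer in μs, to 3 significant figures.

751000 μs

Per-hop transmission t_tx = L/R = 44000/27800000 = 1582.73 μs.
Per-hop propagation t_prop = 36000000/300000000 = 120000 μs.
Pipeline fill: first packet needs 4·t_tx to clear all hops; remaining 167 packets each add one t_tx.
Total = (4+168-1)·t_tx + 4·t_prop = 171·1582.73 + 4·120000 = 751000 μs.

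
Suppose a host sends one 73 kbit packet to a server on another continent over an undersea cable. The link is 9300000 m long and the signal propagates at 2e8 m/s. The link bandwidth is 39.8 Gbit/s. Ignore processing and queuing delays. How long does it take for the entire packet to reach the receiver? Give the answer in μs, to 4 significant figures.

L = 73000 bits.
Transmission delay = L/R = 73000 / 39800000000 = 1.83417 μs.
Propagation delay = d/s = 9300000 m / 200000000 m/s = 46500 μs.
Total = 46500 μs.

46500 μs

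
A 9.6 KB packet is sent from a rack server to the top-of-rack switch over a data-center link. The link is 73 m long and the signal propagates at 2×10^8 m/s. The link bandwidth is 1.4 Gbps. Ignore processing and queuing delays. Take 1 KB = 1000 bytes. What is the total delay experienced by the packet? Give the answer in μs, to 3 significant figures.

L = 76800 bits.
Transmission delay = L/R = 76800 / 1400000000 = 54.8571 μs.
Propagation delay = d/s = 73 m / 200000000 m/s = 0.365 μs.
Total = 55.2 μs.

55.2 μs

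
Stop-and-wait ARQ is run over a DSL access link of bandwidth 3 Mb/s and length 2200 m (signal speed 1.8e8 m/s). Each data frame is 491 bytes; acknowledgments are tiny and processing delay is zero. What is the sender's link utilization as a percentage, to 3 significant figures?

98.2 %

t_tx = L/R = 3928/3000000 = 0.00130933 s.
t_prop = 2200/180000000 = 1.22222e-05 s; RTT = 2.44444e-05 s.
Cycle = t_tx + RTT = 0.00133378 s.
Utilization = t_tx / cycle = 0.00130933/0.00133378 = 98.2 %.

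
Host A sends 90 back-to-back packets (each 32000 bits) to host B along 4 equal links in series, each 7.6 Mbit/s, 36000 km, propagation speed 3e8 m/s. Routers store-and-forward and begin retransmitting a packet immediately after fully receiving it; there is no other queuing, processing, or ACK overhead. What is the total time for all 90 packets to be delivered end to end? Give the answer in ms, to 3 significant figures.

Per-hop transmission t_tx = L/R = 32000/7600000 = 4.21053 ms.
Per-hop propagation t_prop = 36000000/300000000 = 120 ms.
Pipeline fill: first packet needs 4·t_tx to clear all hops; remaining 89 packets each add one t_tx.
Total = (4+90-1)·t_tx + 4·t_prop = 93·4.21053 + 4·120 = 872 ms.

872 ms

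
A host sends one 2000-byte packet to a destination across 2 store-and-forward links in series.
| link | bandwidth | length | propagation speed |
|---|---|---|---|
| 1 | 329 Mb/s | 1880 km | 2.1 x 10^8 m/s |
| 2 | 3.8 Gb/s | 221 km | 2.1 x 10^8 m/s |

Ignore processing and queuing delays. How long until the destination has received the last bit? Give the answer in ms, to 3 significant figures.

10.1 ms

L = 2000 × 8 = 16000 bits.
Transmission delays (L/R per hop): 0.0486322, 0.00421053 ms; sum = 0.0528427 ms.
Propagation delays (d/s per hop): 8.95238, 1.05238 ms; sum = 10.0048 ms.
End-to-end = 10.1 ms.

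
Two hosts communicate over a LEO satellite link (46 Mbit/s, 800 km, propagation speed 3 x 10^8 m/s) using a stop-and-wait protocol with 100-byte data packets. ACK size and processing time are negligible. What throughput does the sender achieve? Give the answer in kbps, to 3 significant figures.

150 kbps

t_tx = L/R = 800/46000000 = 1.73913e-05 s.
t_prop = 800000/300000000 = 0.00266667 s; RTT = 0.00533333 s.
Cycle = t_tx + RTT = 0.00535072 s.
Throughput = L / cycle = 800 / 0.00535072 = 150 kbps.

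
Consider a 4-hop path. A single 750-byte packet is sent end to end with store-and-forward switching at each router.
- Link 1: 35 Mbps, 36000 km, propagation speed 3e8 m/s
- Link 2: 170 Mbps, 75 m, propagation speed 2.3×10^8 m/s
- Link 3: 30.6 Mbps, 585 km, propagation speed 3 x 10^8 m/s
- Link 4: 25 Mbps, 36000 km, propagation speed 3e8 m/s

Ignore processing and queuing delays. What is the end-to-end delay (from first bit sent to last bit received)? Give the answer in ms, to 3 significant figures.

L = 750 × 8 = 6000 bits.
Transmission delays (L/R per hop): 0.171429, 0.0352941, 0.196078, 0.24 ms; sum = 0.642801 ms.
Propagation delays (d/s per hop): 120, 0.000326087, 1.95, 120 ms; sum = 241.95 ms.
End-to-end = 243 ms.

243 ms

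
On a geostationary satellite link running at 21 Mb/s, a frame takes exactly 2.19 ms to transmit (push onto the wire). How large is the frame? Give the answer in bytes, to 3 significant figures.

L = R × t_tx = 21000000 b/s × 0.00219 s = 45990 bits.
In bytes: 45990 / 8 = 5750 bytes.

5750 bytes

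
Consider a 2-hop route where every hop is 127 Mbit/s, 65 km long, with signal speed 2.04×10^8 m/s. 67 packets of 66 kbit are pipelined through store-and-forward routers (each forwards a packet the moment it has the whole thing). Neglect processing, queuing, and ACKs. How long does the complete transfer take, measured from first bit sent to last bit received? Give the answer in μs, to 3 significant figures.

Per-hop transmission t_tx = L/R = 66000/127000000 = 519.685 μs.
Per-hop propagation t_prop = 65000/204000000 = 318.627 μs.
Pipeline fill: first packet needs 2·t_tx to clear all hops; remaining 66 packets each add one t_tx.
Total = (2+67-1)·t_tx + 2·t_prop = 68·519.685 + 2·318.627 = 36000 μs.

36000 μs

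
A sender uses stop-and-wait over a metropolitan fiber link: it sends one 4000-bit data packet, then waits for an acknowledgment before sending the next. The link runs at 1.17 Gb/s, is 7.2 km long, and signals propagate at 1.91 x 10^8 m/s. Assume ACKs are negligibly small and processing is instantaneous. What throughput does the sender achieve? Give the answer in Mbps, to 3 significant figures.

50.8 Mbps

t_tx = L/R = 4000/1170000000 = 3.4188e-06 s.
t_prop = 7200/191000000 = 3.76963e-05 s; RTT = 7.53927e-05 s.
Cycle = t_tx + RTT = 7.88115e-05 s.
Throughput = L / cycle = 4000 / 7.88115e-05 = 50.8 Mbps.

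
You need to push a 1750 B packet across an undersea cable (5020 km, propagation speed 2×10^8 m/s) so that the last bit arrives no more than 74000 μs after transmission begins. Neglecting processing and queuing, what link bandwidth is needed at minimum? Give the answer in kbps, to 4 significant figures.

L = 14000 bits.
Propagation delay = 5020000 / 200000000 = 25100 μs.
Transmission budget = 74000 − 25100 = 48900 μs.
R ≥ L / t_tx = 14000 bits / 0.0489 s = 286.3 kbps.

286.3 kbps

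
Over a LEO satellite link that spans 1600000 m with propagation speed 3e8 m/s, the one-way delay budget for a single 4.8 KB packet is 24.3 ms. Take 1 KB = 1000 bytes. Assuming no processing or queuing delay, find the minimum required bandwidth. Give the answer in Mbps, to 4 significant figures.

L = 38400 bits.
Propagation delay = 1600000 / 300000000 = 5.33333 ms.
Transmission budget = 24.3 − 5.33333 = 18.9667 ms.
R ≥ L / t_tx = 38400 bits / 0.0189667 s = 2.025 Mbps.

2.025 Mbps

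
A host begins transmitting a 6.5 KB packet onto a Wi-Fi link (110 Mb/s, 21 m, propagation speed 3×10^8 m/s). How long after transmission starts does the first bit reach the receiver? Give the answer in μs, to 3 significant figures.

0.0700 μs

First bit experiences only propagation delay: d/s = 21/300000000 = 0.0700 μs.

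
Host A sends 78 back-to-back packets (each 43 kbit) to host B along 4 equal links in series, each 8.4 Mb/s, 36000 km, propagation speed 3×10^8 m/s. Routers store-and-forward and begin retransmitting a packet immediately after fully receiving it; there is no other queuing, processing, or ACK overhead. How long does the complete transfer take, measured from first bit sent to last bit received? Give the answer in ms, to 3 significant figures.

895 ms

Per-hop transmission t_tx = L/R = 43000/8400000 = 5.11905 ms.
Per-hop propagation t_prop = 36000000/300000000 = 120 ms.
Pipeline fill: first packet needs 4·t_tx to clear all hops; remaining 77 packets each add one t_tx.
Total = (4+78-1)·t_tx + 4·t_prop = 81·5.11905 + 4·120 = 895 ms.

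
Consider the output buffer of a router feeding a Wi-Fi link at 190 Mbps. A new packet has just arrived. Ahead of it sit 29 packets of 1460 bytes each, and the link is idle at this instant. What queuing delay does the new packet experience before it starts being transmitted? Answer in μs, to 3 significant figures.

1780 μs

Each queued packet: L/R = 11680/190000000 = 61.4737 μs.
29 queued → 1782.74 μs.
Queuing delay = 1780 μs.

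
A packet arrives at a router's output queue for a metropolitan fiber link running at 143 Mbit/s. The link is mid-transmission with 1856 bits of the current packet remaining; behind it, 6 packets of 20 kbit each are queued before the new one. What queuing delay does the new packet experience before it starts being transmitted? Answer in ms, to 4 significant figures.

0.8521 ms

Each queued packet: L/R = 20000/143000000 = 0.13986 ms.
6 queued → 0.839161 ms.
Plus remaining 1856 bits of current packet: 0.012979 ms.
Queuing delay = 0.8521 ms.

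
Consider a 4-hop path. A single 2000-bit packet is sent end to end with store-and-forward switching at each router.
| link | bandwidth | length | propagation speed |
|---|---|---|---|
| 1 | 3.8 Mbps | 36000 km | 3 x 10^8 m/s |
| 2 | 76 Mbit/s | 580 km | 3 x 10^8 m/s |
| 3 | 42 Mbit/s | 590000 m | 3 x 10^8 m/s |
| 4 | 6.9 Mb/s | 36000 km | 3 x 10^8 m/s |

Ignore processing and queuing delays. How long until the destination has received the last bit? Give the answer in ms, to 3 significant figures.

245 ms

Transmission delays (L/R per hop): 0.526316, 0.0263158, 0.047619, 0.289855 ms; sum = 0.890106 ms.
Propagation delays (d/s per hop): 120, 1.93333, 1.96667, 120 ms; sum = 243.9 ms.
End-to-end = 245 ms.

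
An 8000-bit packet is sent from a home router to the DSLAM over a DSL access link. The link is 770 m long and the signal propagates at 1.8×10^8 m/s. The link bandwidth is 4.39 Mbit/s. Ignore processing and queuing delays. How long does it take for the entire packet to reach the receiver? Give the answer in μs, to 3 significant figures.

1830 μs

Transmission delay = L/R = 8000 / 4390000 = 1822.32 μs.
Propagation delay = d/s = 770 m / 180000000 m/s = 4.27778 μs.
Total = 1830 μs.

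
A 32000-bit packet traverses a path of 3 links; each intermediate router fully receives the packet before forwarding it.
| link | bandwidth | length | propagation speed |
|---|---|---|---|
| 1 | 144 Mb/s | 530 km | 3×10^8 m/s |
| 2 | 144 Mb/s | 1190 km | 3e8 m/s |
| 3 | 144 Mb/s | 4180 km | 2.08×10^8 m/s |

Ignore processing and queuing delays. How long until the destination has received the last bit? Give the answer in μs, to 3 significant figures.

Transmission delay per hop = L/R = 32000/144000000 = 222.222 μs; 3 hops → 666.667 μs.
Propagation delays (d/s per hop): 1766.67, 3966.67, 20096.2 μs; sum = 25829.5 μs.
End-to-end = 26500 μs.

26500 μs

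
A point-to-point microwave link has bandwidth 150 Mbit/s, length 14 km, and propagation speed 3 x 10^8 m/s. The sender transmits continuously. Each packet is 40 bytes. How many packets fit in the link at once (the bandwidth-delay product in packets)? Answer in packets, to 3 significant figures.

Propagation delay = 14000 / 300000000 = 4.66667e-05 s.
BDP = R × t_prop = 150000000 × 4.66667e-05 = 7000 bits.
In packets of 320 bits: 21.9 packets.

21.9 packets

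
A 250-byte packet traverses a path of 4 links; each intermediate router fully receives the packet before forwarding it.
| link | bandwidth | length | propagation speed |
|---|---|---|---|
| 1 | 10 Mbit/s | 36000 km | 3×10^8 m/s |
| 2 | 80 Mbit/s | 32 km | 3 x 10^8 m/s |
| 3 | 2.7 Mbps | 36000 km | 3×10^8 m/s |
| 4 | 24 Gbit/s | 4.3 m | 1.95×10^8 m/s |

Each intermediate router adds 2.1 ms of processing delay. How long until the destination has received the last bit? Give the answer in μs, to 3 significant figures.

L = 250 × 8 = 2000 bits.
Transmission delays (L/R per hop): 200, 25, 740.741, 0.0833333 μs; sum = 965.824 μs.
Propagation delays (d/s per hop): 120000, 106.667, 120000, 0.0220513 μs; sum = 240107 μs.
Processing at 3 router(s): 3 × 2.1 ms = 6300 μs.
End-to-end = 247000 μs.

247000 μs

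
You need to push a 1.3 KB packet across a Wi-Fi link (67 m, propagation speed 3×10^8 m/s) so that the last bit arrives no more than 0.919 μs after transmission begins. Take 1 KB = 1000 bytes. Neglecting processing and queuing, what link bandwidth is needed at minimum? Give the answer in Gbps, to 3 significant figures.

14.9 Gbps

L = 10400 bits.
Propagation delay = 67 / 300000000 = 0.223333 μs.
Transmission budget = 0.919 − 0.223333 = 0.695667 μs.
R ≥ L / t_tx = 10400 bits / 6.95667e-07 s = 14.9 Gbps.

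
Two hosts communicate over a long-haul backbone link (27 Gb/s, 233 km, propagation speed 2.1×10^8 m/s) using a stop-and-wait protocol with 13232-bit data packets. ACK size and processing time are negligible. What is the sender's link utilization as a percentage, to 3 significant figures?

t_tx = L/R = 13232/27000000000 = 4.90074e-07 s.
t_prop = 233000/210000000 = 0.00110952 s; RTT = 0.00221905 s.
Cycle = t_tx + RTT = 0.00221954 s.
Utilization = t_tx / cycle = 4.90074e-07/0.00221954 = 0.0221 %.

0.0221 %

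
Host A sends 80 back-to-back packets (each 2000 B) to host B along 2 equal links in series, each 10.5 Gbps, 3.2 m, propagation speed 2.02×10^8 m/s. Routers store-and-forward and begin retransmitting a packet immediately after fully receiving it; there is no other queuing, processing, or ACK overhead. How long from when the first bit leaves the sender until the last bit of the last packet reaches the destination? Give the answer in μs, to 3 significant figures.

Per-hop transmission t_tx = L/R = 16000/10500000000 = 1.52381 μs.
Per-hop propagation t_prop = 3.2/202000000 = 0.0158416 μs.
Pipeline fill: first packet needs 2·t_tx to clear all hops; remaining 79 packets each add one t_tx.
Total = (2+80-1)·t_tx + 2·t_prop = 81·1.52381 + 2·0.0158416 = 123 μs.

123 μs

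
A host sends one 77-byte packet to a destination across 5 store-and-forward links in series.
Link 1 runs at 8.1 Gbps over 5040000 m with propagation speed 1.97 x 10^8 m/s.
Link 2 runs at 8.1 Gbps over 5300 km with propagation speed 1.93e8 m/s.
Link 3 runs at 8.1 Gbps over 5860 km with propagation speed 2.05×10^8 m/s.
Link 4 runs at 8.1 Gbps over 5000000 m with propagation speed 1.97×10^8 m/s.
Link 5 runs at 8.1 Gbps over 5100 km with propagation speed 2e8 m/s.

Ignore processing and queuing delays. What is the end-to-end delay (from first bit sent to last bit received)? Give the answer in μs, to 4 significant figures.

132500 μs

L = 77 × 8 = 616 bits.
Transmission delay per hop = L/R = 616/8100000000 = 0.0760494 μs; 5 hops → 0.380247 μs.
Propagation delays (d/s per hop): 25583.8, 27461.1, 28585.4, 25380.7, 25500 μs; sum = 132511 μs.
End-to-end = 132500 μs.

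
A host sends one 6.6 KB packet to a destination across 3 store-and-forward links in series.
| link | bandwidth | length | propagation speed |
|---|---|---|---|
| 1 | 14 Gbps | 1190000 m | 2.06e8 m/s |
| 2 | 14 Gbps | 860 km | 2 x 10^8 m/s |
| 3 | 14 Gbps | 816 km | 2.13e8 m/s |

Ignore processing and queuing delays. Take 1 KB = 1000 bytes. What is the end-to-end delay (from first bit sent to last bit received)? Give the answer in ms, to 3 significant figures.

L = 52800 bits.
Transmission delay per hop = L/R = 52800/14000000000 = 0.00377143 ms; 3 hops → 0.0113143 ms.
Propagation delays (d/s per hop): 5.7767, 4.3, 3.83099 ms; sum = 13.9077 ms.
End-to-end = 13.9 ms.

13.9 ms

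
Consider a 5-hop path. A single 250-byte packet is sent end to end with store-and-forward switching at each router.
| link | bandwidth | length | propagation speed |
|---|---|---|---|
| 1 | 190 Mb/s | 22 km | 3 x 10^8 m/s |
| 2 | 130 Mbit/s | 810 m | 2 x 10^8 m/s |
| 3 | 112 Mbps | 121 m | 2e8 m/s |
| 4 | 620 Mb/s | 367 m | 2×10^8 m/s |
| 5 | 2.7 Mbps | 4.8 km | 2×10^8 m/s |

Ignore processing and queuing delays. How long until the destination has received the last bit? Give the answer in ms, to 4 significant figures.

L = 250 × 8 = 2000 bits.
Transmission delays (L/R per hop): 0.0105263, 0.0153846, 0.0178571, 0.00322581, 0.740741 ms; sum = 0.787735 ms.
Propagation delays (d/s per hop): 0.0733333, 0.00405, 0.000605, 0.001835, 0.024 ms; sum = 0.103823 ms.
End-to-end = 0.8916 ms.

0.8916 ms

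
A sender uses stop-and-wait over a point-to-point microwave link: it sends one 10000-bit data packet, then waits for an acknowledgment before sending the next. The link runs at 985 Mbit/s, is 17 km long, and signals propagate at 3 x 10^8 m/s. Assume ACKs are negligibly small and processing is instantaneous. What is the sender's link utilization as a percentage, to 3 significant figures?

t_tx = L/R = 10000/985000000 = 1.01523e-05 s.
t_prop = 17000/300000000 = 5.66667e-05 s; RTT = 0.000113333 s.
Cycle = t_tx + RTT = 0.000123486 s.
Utilization = t_tx / cycle = 1.01523e-05/0.000123486 = 8.22 %.

8.22 %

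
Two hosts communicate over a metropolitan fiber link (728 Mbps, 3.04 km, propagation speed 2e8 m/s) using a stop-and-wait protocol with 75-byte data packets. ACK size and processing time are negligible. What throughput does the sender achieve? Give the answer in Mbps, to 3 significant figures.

19.2 Mbps

t_tx = L/R = 600/728000000 = 8.24176e-07 s.
t_prop = 3040/200000000 = 1.52e-05 s; RTT = 3.04e-05 s.
Cycle = t_tx + RTT = 3.12242e-05 s.
Throughput = L / cycle = 600 / 3.12242e-05 = 19.2 Mbps.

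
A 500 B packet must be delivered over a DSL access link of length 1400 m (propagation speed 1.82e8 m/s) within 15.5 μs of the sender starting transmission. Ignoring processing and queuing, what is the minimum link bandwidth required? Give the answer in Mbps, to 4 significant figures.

L = 4000 bits.
Propagation delay = 1400 / 182000000 = 7.69231 μs.
Transmission budget = 15.5 − 7.69231 = 7.80769 μs.
R ≥ L / t_tx = 4000 bits / 7.80769e-06 s = 512.3 Mbps.

512.3 Mbps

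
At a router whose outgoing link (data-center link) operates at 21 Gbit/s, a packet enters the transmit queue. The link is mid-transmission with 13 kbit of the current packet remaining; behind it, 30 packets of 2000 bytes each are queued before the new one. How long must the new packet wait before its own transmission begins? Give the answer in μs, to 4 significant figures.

Each queued packet: L/R = 16000/21000000000 = 0.761905 μs.
30 queued → 22.8571 μs.
Plus remaining 13000 bits of current packet: 0.619048 μs.
Queuing delay = 23.48 μs.

23.48 μs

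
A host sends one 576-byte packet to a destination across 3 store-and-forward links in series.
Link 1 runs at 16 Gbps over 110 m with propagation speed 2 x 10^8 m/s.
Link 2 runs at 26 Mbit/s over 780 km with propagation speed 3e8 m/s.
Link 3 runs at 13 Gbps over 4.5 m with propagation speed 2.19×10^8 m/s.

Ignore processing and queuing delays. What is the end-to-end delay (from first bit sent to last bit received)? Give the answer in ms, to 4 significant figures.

L = 576 × 8 = 4608 bits.
Transmission delays (L/R per hop): 0.000288, 0.177231, 0.000354462 ms; sum = 0.177873 ms.
Propagation delays (d/s per hop): 0.00055, 2.6, 2.05479e-05 ms; sum = 2.60057 ms.
End-to-end = 2.778 ms.

2.778 ms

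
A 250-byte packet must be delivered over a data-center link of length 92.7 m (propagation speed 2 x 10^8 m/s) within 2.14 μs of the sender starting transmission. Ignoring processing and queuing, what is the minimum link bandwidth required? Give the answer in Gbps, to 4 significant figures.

L = 2000 bits.
Propagation delay = 92.7 / 200000000 = 0.4635 μs.
Transmission budget = 2.14 − 0.4635 = 1.6765 μs.
R ≥ L / t_tx = 2000 bits / 1.6765e-06 s = 1.193 Gbps.

1.193 Gbps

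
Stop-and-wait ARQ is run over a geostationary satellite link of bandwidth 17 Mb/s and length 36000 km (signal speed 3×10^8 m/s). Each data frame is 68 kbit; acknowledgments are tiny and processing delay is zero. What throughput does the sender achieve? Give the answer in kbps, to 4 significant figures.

278.7 kbps

t_tx = L/R = 68000/17000000 = 0.004 s.
t_prop = 36000000/300000000 = 0.12 s; RTT = 0.24 s.
Cycle = t_tx + RTT = 0.244 s.
Throughput = L / cycle = 68000 / 0.244 = 278.7 kbps.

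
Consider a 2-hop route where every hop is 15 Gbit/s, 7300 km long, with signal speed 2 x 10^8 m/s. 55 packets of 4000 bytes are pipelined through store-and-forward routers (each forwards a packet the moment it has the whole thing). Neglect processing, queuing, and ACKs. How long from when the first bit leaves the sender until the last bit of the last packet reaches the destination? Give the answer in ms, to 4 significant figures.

73.12 ms

Per-hop transmission t_tx = L/R = 32000/15000000000 = 0.00213333 ms.
Per-hop propagation t_prop = 7300000/200000000 = 36.5 ms.
Pipeline fill: first packet needs 2·t_tx to clear all hops; remaining 54 packets each add one t_tx.
Total = (2+55-1)·t_tx + 2·t_prop = 56·0.00213333 + 2·36.5 = 73.12 ms.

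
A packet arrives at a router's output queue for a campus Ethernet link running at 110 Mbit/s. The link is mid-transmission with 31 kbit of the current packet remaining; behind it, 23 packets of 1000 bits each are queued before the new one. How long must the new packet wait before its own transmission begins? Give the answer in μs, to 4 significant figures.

Each queued packet: L/R = 1000/110000000 = 9.09091 μs.
23 queued → 209.091 μs.
Plus remaining 31000 bits of current packet: 281.818 μs.
Queuing delay = 490.9 μs.

490.9 μs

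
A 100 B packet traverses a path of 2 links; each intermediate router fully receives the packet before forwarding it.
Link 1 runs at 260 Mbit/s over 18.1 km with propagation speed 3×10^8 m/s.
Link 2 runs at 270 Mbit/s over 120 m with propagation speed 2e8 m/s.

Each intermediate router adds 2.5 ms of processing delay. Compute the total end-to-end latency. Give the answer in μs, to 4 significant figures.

L = 100 × 8 = 800 bits.
Transmission delays (L/R per hop): 3.07692, 2.96296 μs; sum = 6.03989 μs.
Propagation delays (d/s per hop): 60.3333, 0.6 μs; sum = 60.9333 μs.
Processing at 1 router(s): 1 × 2.5 ms = 2500 μs.
End-to-end = 2567 μs.

2567 μs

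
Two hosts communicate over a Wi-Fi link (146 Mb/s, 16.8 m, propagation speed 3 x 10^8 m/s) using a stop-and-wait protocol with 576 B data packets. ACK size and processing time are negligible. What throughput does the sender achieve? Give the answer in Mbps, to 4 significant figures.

t_tx = L/R = 4608/146000000 = 3.15616e-05 s.
t_prop = 16.8/300000000 = 5.6e-08 s; RTT = 1.12e-07 s.
Cycle = t_tx + RTT = 3.16736e-05 s.
Throughput = L / cycle = 4608 / 3.16736e-05 = 145.5 Mbps.

145.5 Mbps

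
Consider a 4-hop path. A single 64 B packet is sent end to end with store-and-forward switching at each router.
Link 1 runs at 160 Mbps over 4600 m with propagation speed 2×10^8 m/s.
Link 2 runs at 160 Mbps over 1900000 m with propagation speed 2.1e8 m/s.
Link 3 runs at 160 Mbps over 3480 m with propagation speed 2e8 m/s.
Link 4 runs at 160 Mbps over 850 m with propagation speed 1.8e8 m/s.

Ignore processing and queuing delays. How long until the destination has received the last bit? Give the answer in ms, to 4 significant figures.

L = 64 × 8 = 512 bits.
Transmission delay per hop = L/R = 512/160000000 = 0.0032 ms; 4 hops → 0.0128 ms.
Propagation delays (d/s per hop): 0.023, 9.04762, 0.0174, 0.00472222 ms; sum = 9.09274 ms.
End-to-end = 9.106 ms.

9.106 ms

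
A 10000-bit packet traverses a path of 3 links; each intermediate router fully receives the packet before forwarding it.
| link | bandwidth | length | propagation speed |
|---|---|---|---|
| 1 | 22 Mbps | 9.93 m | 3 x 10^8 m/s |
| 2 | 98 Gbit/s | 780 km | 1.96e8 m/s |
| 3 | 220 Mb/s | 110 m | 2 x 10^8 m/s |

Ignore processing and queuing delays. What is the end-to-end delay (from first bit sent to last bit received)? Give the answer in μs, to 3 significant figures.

Transmission delays (L/R per hop): 454.545, 0.102041, 45.4545 μs; sum = 500.102 μs.
Propagation delays (d/s per hop): 0.0331, 3979.59, 0.55 μs; sum = 3980.17 μs.
End-to-end = 4480 μs.

4480 μs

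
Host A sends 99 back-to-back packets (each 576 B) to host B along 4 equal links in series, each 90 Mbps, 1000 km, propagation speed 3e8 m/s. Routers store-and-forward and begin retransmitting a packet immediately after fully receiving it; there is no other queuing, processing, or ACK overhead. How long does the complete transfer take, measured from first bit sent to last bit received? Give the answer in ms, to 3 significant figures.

18.6 ms

Per-hop transmission t_tx = L/R = 4608/90000000 = 0.0512 ms.
Per-hop propagation t_prop = 1000000/300000000 = 3.33333 ms.
Pipeline fill: first packet needs 4·t_tx to clear all hops; remaining 98 packets each add one t_tx.
Total = (4+99-1)·t_tx + 4·t_prop = 102·0.0512 + 4·3.33333 = 18.6 ms.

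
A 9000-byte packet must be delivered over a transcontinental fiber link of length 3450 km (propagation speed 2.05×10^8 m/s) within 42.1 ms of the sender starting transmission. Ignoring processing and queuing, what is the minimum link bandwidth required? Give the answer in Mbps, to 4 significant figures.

2.849 Mbps

L = 72000 bits.
Propagation delay = 3450000 / 2.05e+08 = 16.8293 ms.
Transmission budget = 42.1 − 16.8293 = 25.2707 ms.
R ≥ L / t_tx = 72000 bits / 0.0252707 s = 2.849 Mbps.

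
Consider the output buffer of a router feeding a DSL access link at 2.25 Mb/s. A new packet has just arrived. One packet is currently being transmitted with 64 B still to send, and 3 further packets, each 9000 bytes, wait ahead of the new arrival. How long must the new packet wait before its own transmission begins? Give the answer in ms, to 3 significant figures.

96.2 ms

Each queued packet: L/R = 72000/2250000 = 32 ms.
3 queued → 96 ms.
Plus remaining 512 bits of current packet: 0.227556 ms.
Queuing delay = 96.2 ms.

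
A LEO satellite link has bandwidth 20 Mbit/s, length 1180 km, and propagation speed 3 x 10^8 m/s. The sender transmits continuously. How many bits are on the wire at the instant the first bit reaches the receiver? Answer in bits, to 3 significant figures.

78700 bits

Propagation delay = 1180000 / 300000000 = 0.00393333 s.
BDP = R × t_prop = 20000000 × 0.00393333 = 78666.7 bits.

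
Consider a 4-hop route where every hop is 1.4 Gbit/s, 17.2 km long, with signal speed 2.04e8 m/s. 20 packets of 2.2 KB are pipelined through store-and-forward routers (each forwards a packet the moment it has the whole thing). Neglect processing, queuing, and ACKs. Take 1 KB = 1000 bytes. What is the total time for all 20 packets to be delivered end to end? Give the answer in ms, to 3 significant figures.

Per-hop transmission t_tx = L/R = 17600/1400000000 = 0.0125714 ms.
Per-hop propagation t_prop = 17200/204000000 = 0.0843137 ms.
Pipeline fill: first packet needs 4·t_tx to clear all hops; remaining 19 packets each add one t_tx.
Total = (4+20-1)·t_tx + 4·t_prop = 23·0.0125714 + 4·0.0843137 = 0.626 ms.

0.626 ms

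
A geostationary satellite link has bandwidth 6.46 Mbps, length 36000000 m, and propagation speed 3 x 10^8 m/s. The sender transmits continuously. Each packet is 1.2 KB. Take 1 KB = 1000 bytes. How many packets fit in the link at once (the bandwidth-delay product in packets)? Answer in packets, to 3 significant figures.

Propagation delay = 36000000 / 300000000 = 0.12 s.
BDP = R × t_prop = 6460000 × 0.12 = 775200 bits.
In packets of 9600 bits: 80.8 packets.

80.8 packets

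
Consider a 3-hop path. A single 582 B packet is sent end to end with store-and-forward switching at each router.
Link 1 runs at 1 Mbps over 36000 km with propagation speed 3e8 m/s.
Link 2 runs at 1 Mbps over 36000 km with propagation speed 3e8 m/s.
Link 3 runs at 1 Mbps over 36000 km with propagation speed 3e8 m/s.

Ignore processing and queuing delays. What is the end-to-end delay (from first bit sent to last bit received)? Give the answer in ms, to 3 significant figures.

L = 582 × 8 = 4656 bits.
Transmission delay per hop = L/R = 4656/1000000 = 4.656 ms; 3 hops → 13.968 ms.
Propagation delays (d/s per hop): 120, 120, 120 ms; sum = 360 ms.
End-to-end = 374 ms.

374 ms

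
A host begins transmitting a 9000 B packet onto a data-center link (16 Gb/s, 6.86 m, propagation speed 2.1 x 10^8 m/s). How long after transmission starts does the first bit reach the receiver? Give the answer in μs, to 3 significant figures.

First bit experiences only propagation delay: d/s = 6.86/210000000 = 0.0327 μs.

0.0327 μs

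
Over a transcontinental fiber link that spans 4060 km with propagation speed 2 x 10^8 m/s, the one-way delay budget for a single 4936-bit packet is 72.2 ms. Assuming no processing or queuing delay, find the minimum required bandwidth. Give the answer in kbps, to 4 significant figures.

95.11 kbps

Propagation delay = 4060000 / 200000000 = 20.3 ms.
Transmission budget = 72.2 − 20.3 = 51.9 ms.
R ≥ L / t_tx = 4936 bits / 0.0519 s = 95.11 kbps.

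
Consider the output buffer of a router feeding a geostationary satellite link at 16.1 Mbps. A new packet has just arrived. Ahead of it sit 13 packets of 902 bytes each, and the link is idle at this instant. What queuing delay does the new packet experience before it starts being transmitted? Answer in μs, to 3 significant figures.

Each queued packet: L/R = 7216/1.61e+07 = 448.199 μs.
13 queued → 5826.58 μs.
Queuing delay = 5830 μs.

5830 μs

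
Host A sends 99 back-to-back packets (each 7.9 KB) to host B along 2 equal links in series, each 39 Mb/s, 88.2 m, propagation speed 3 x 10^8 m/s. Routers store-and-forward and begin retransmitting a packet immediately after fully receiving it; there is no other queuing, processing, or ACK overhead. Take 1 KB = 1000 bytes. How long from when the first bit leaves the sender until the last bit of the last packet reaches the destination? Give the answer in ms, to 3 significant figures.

162 ms

Per-hop transmission t_tx = L/R = 63200/39000000 = 1.62051 ms.
Per-hop propagation t_prop = 88.2/300000000 = 0.000294 ms.
Pipeline fill: first packet needs 2·t_tx to clear all hops; remaining 98 packets each add one t_tx.
Total = (2+99-1)·t_tx + 2·t_prop = 100·1.62051 + 2·0.000294 = 162 ms.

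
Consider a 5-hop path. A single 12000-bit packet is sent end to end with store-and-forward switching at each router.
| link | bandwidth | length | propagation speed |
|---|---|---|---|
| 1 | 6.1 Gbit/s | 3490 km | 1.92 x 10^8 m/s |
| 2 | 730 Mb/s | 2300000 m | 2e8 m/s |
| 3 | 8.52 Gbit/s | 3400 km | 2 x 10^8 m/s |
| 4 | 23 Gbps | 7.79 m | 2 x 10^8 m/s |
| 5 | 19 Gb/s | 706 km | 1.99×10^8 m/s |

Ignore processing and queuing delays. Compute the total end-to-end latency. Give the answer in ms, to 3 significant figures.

Transmission delays (L/R per hop): 0.00196721, 0.0164384, 0.00140845, 0.000521739, 0.000631579 ms; sum = 0.0209673 ms.
Propagation delays (d/s per hop): 18.1771, 11.5, 17, 3.895e-05, 3.54774 ms; sum = 50.2249 ms.
End-to-end = 50.2 ms.

50.2 ms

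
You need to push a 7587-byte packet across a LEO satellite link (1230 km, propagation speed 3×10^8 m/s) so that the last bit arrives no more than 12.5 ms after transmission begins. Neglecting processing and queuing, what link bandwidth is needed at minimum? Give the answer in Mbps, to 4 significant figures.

7.226 Mbps

L = 60696 bits.
Propagation delay = 1230000 / 300000000 = 4.1 ms.
Transmission budget = 12.5 − 4.1 = 8.4 ms.
R ≥ L / t_tx = 60696 bits / 0.0084 s = 7.226 Mbps.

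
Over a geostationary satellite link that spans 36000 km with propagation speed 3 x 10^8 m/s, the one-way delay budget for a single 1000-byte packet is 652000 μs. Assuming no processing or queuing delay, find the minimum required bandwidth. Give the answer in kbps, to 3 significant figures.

L = 8000 bits.
Propagation delay = 36000000 / 300000000 = 120000 μs.
Transmission budget = 652000 − 120000 = 532000 μs.
R ≥ L / t_tx = 8000 bits / 0.532 s = 15.0 kbps.

15.0 kbps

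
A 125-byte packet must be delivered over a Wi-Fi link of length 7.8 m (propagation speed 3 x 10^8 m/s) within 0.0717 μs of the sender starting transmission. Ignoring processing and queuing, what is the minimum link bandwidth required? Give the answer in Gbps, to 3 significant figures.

L = 1000 bits.
Propagation delay = 7.8 / 300000000 = 0.026 μs.
Transmission budget = 0.0717 − 0.026 = 0.0457 μs.
R ≥ L / t_tx = 1000 bits / 4.57e-08 s = 21.9 Gbps.

21.9 Gbps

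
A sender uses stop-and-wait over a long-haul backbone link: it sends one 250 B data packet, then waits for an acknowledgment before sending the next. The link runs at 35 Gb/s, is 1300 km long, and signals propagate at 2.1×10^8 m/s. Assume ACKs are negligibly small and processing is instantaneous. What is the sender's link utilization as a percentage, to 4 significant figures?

t_tx = L/R = 2000/35000000000 = 5.71429e-08 s.
t_prop = 1300000/210000000 = 0.00619048 s; RTT = 0.012381 s.
Cycle = t_tx + RTT = 0.012381 s.
Utilization = t_tx / cycle = 5.71429e-08/0.012381 = 0.0004615 %.

0.0004615 %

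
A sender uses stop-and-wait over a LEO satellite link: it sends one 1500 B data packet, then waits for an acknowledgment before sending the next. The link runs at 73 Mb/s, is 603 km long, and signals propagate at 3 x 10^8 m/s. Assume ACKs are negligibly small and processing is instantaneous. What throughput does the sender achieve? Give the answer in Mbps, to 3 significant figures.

2.87 Mbps

t_tx = L/R = 12000/73000000 = 0.000164384 s.
t_prop = 603000/300000000 = 0.00201 s; RTT = 0.00402 s.
Cycle = t_tx + RTT = 0.00418438 s.
Throughput = L / cycle = 12000 / 0.00418438 = 2.87 Mbps.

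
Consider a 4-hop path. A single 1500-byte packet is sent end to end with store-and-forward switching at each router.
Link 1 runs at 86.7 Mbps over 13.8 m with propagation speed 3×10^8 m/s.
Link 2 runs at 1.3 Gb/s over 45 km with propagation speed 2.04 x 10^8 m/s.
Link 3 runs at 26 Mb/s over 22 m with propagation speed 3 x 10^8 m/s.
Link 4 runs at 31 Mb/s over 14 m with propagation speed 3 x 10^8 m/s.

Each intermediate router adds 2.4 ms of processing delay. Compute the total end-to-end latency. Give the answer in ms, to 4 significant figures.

8.417 ms

L = 1500 × 8 = 12000 bits.
Transmission delays (L/R per hop): 0.138408, 0.00923077, 0.461538, 0.387097 ms; sum = 0.996274 ms.
Propagation delays (d/s per hop): 4.6e-05, 0.220588, 7.33333e-05, 4.66667e-05 ms; sum = 0.220754 ms.
Processing at 3 router(s): 3 × 2.4 ms = 7.2 ms.
End-to-end = 8.417 ms.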